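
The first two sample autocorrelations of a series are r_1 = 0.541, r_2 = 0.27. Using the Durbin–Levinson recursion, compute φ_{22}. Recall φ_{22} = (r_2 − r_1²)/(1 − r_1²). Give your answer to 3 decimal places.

-0.032

φ_{22} = (r_2 − r_1²) / (1 − r_1²)
r_1² = (0.541)² = 0.292681
Numerator = 0.27 − 0.2927 = -0.0227; denominator = 1 − 0.2927 = 0.7073
φ_{22} = -0.0227 / 0.7073 = -0.032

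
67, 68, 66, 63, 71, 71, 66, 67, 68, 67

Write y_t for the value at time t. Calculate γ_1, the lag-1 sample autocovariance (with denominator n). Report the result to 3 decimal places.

Mean ȳ = (67 + 68 + 66 + 63 + 71 + 71 + 66 + 67 + 68 + 67)/10 = 67.4000
Σ_{t=1}^{9}(y_t−ȳ)(y_{t+1}−ȳ) = -2.7600
γ_1 = -2.7600 / 10 = -0.276

-0.276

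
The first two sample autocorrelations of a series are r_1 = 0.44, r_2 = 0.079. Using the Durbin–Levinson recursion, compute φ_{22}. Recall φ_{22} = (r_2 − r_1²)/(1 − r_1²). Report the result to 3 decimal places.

-0.142

φ_{22} = (r_2 − r_1²) / (1 − r_1²)
r_1² = (0.44)² = 0.1936
Numerator = 0.079 − 0.1936 = -0.1146; denominator = 1 − 0.1936 = 0.8064
φ_{22} = -0.1146 / 0.8064 = -0.142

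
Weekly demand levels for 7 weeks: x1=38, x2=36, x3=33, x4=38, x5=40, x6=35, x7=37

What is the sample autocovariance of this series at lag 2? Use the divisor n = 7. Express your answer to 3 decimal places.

-2.738

Mean x̄ = (38 + 36 + 33 + 38 + 40 + 35 + 37)/7 = 36.7143
Deviations: 1.2857, -0.7143, -3.7143, 1.2857, 3.2857, -1.7143, 0.2857
Σ_{t=1}^{5}(x_t−x̄)(x_{t+2}−x̄) = -19.1633
γ_2 = -19.1633 / 7 = -2.738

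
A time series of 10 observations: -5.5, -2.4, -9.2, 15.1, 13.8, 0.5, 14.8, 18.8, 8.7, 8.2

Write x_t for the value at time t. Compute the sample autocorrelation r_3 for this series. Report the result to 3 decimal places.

0.107

Mean x̄ = (-5.5 − 2.4 − 9.2 + 15.1 + 13.8 + 0.5 + 14.8 + 18.8 + 8.7 + 8.2)/10 = 6.2800
Σ(x_t−x̄)(x_{t+3}−x̄) = (-103.8996) + (-65.2736) + (89.4744) + (75.1464) + (94.1504) + (-13.9876) + (16.3584) = 91.9688
Denominator Σ(x_t−x̄)² = 860.3760
r_3 = 91.9688 / 860.3760 = 0.107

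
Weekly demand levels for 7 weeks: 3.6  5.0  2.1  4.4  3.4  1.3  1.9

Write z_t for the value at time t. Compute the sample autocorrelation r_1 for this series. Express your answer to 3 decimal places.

Mean z̄ = (3.6 + 5.0 + 2.1 + 4.4 + 3.4 + 1.3 + 1.9)/7 = 3.1000
Deviations from mean: 0.5000, 1.9000, -1.0000, 1.3000, 0.3000, -1.8000, -1.2000
Σ(z_t−z̄)(z_{t+1}−z̄) = (0.9500) + (-1.9000) + (-1.3000) + (0.3900) + (-0.5400) + (2.1600) = -0.2400
Denominator Σ(z_t−z̄)² = 11.3200
r_1 = -0.2400 / 11.3200 = -0.021

-0.021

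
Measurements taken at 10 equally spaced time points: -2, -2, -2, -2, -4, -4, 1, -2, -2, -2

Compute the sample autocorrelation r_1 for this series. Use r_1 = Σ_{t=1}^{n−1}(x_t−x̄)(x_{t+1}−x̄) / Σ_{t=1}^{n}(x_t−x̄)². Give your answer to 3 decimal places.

Mean x̄ = (-2 − 2 − 2 − 2 − 4 − 4 + 1 − 2 − 2 − 2)/10 = -2.1000
Numerator Σ_{t=1}^{9}(x_t−x̄)(x_{t+1}−x̄) = -2.1100
Denominator Σ(x_t−x̄)² = 16.9000
r_1 = -2.1100 / 16.9000 = -0.125

-0.125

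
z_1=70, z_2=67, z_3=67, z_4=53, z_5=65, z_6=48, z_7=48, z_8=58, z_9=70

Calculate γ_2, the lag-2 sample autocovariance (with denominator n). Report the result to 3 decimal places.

Mean z̄ = (70 + 67 + 67 + 53 + 65 + 48 + 48 + 58 + 70)/9 = 60.6667
Σ_{t=1}^{7}(z_t−z̄)(z_{t+2}−z̄) = -4.2222
γ_2 = -4.2222 / 9 = -0.469

-0.469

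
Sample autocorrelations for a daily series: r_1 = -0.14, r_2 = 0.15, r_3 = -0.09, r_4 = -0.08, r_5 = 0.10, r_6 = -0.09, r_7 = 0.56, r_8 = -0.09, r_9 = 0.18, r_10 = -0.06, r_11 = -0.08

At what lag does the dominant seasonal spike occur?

7

The largest autocorrelation is r_7 = 0.56; the remaining lags stay at or below 0.18.
The dominant spike at lag 7 indicates a seasonal period of 7.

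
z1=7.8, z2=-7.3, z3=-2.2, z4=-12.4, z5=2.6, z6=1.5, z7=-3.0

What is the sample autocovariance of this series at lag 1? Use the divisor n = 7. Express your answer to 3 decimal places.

-11.849

Mean z̄ = (7.8 − 7.3 − 2.2 − 12.4 + 2.6 + 1.5 − 3.0)/7 = -1.8571
Deviations: 9.6571, -5.4429, -0.3429, -10.5429, 4.4571, 3.3571, -1.1429
Σ_{t=1}^{6}(z_t−z̄)(z_{t+1}−z̄) = -82.9461
γ_1 = -82.9461 / 7 = -11.849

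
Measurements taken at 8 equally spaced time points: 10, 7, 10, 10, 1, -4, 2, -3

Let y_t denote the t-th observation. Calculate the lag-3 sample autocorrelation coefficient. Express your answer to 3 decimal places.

-0.051

Mean ȳ = (10 + 7 + 10 + 10 + 1 − 4 + 2 − 3)/8 = 4.1250
Σ(y_t−ȳ)(y_{t+3}−ȳ) = (34.5156) + (-8.9844) + (-47.7344) + (-12.4844) + (22.2656) = -12.4219
Denominator Σ(y_t−ȳ)² = 242.8750
r_3 = -12.4219 / 242.8750 = -0.051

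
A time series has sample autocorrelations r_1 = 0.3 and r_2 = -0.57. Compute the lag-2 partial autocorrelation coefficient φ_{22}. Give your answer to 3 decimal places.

φ_{22} = (r_2 − r_1²) / (1 − r_1²)
r_1² = (0.3)² = 0.09
Numerator = -0.57 − 0.0900 = -0.6600; denominator = 1 − 0.0900 = 0.9100
φ_{22} = -0.6600 / 0.9100 = -0.725

-0.725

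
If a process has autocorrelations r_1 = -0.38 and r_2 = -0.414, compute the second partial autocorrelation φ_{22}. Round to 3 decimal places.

φ_{22} = (r_2 − r_1²) / (1 − r_1²)
r_1² = (-0.38)² = 0.1444
Numerator = -0.414 − 0.1444 = -0.5584; denominator = 1 − 0.1444 = 0.8556
φ_{22} = -0.5584 / 0.8556 = -0.653

-0.653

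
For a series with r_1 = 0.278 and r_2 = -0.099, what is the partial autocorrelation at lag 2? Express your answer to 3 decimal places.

φ_{22} = (r_2 − r_1²) / (1 − r_1²)
r_1² = (0.278)² = 0.077284
Numerator = -0.099 − 0.0773 = -0.1763; denominator = 1 − 0.0773 = 0.9227
φ_{22} = -0.1763 / 0.9227 = -0.191

-0.191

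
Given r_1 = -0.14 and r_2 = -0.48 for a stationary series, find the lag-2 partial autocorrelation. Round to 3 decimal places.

φ_{22} = (r_2 − r_1²) / (1 − r_1²)
r_1² = (-0.14)² = 0.0196
Numerator = -0.48 − 0.0196 = -0.4996; denominator = 1 − 0.0196 = 0.9804
φ_{22} = -0.4996 / 0.9804 = -0.510

-0.510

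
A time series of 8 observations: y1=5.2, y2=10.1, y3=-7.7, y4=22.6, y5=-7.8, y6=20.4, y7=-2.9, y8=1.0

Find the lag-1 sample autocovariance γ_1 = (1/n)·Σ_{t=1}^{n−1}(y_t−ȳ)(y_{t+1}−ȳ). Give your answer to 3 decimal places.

Mean ȳ = (5.2 + 10.1 − 7.7 + 22.6 − 7.8 + 20.4 − 2.9 + 1.0)/8 = 5.1125
Σ_{t=1}^{7}(y_t−ȳ)(y_{t+1}−ȳ) = -800.2714
γ_1 = -800.2714 / 8 = -100.034

-100.034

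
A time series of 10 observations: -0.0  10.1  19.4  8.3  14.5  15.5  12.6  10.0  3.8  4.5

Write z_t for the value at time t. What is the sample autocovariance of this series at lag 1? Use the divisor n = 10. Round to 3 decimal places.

5.129

Mean z̄ = (-0.0 + 10.1 + 19.4 + 8.3 + 14.5 + 15.5 + 12.6 + 10.0 + 3.8 + 4.5)/10 = 9.8700
Σ_{t=1}^{9}(z_t−z̄)(z_{t+1}−z̄) = 51.2891
γ_1 = 51.2891 / 10 = 5.129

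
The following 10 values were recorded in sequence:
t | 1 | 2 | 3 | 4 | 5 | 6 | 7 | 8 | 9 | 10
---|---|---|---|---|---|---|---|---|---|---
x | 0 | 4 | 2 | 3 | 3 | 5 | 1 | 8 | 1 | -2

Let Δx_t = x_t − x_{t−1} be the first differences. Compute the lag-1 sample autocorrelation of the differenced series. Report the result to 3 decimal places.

First differences Δx: 4, -2, 1, 0, 2, -4, 7, -7, -3
Mean of differences = -0.2222
Numerator Σ(Δx_t−Δx̄)(Δx_{t+1}−Δx̄) = -74.7160
Denominator Σ(Δx_t−Δx̄)² = 147.5556
r_1(Δx) = -74.7160 / 147.5556 = -0.506

-0.506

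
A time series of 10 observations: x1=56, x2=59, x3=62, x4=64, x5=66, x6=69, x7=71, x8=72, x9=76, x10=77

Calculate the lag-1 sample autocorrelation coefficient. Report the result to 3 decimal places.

Mean x̄ = (56 + 59 + 62 + 64 + 66 + 69 + 71 + 72 + 76 + 77)/10 = 67.2000
Numerator Σ_{t=1}^{9}(x_t−x̄)(x_{t+1}−x̄) = 306.3600
Denominator Σ(x_t−x̄)² = 445.6000
r_1 = 306.3600 / 445.6000 = 0.688

0.688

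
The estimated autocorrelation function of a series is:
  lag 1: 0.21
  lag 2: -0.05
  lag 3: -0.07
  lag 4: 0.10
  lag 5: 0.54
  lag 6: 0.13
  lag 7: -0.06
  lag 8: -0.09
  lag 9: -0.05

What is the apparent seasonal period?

The largest autocorrelation is r_5 = 0.54; the remaining lags stay at or below 0.21.
The dominant spike at lag 5 indicates a seasonal period of 5.

5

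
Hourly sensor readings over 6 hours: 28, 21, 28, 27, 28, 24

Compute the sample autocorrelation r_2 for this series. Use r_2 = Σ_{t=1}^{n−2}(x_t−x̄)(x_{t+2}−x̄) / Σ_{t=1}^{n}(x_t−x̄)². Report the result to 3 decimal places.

0.024

Mean x̄ = (28 + 21 + 28 + 27 + 28 + 24)/6 = 26.0000
Σ(x_t−x̄)(x_{t+2}−x̄) = (4.0000) + (-5.0000) + (4.0000) + (-2.0000) = 1.0000
Denominator Σ(x_t−x̄)² = 42.0000
r_2 = 1.0000 / 42.0000 = 0.024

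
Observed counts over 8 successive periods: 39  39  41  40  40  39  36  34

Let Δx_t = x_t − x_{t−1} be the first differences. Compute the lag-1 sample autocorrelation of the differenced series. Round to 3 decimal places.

First differences Δx: 0, 2, -1, 0, -1, -3, -2
Mean of differences = -0.7143
Numerator Σ(Δx_t−Δx̄)(Δx_{t+1}−Δx̄) = 4.3469
Denominator Σ(Δx_t−Δx̄)² = 15.4286
r_1(Δx) = 4.3469 / 15.4286 = 0.282

0.282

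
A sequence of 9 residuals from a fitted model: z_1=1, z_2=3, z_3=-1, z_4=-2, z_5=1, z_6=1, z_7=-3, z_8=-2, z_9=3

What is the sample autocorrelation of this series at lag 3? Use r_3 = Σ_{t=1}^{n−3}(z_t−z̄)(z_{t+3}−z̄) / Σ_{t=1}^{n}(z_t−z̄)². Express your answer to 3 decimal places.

Mean z̄ = (1 + 3 − 1 − 2 + 1 + 1 − 3 − 2 + 3)/9 = 0.1111
Σ(z_t−z̄)(z_{t+3}−z̄) = (-1.8765) + (2.5679) + (-0.9877) + (6.5679) + (-1.8765) + (2.5679) = 6.9630
Denominator Σ(z_t−z̄)² = 38.8889
r_3 = 6.9630 / 38.8889 = 0.179

0.179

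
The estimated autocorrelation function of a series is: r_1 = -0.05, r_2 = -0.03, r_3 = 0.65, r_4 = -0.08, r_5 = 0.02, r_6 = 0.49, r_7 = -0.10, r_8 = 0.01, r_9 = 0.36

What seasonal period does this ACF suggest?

The largest autocorrelation is r_3 = 0.65, with weaker echoes at lags 6 (0.49) and 9 (0.36); the remaining lags stay at or below 0.02.
The dominant spike at lag 3 indicates a seasonal period of 3.

3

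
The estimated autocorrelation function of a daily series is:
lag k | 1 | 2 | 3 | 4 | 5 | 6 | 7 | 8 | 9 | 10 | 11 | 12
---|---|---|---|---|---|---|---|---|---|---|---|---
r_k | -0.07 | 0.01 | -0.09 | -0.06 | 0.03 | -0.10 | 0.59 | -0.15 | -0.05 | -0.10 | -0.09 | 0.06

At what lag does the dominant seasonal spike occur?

The largest autocorrelation is r_7 = 0.59; the remaining lags stay at or below 0.06.
The dominant spike at lag 7 indicates a seasonal period of 7.

7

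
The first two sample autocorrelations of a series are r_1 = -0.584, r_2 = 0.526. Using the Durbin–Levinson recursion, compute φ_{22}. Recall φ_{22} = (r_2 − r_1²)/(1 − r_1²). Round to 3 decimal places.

0.281

φ_{22} = (r_2 − r_1²) / (1 − r_1²)
r_1² = (-0.584)² = 0.341056
Numerator = 0.526 − 0.3411 = 0.1849; denominator = 1 − 0.3411 = 0.6589
φ_{22} = 0.1849 / 0.6589 = 0.281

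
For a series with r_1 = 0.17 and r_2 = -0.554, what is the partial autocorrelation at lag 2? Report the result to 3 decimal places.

-0.600

φ_{22} = (r_2 − r_1²) / (1 − r_1²)
r_1² = (0.17)² = 0.0289
Numerator = -0.554 − 0.0289 = -0.5829; denominator = 1 − 0.0289 = 0.9711
φ_{22} = -0.5829 / 0.9711 = -0.600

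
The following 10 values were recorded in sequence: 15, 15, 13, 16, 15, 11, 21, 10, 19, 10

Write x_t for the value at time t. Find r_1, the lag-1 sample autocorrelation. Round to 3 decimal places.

Mean x̄ = (15 + 15 + 13 + 16 + 15 + 11 + 21 + 10 + 19 + 10)/10 = 14.5000
Numerator Σ_{t=1}^{9}(x_t−x̄)(x_{t+1}−x̄) = -96.2500
Denominator Σ(x_t−x̄)² = 120.5000
r_1 = -96.2500 / 120.5000 = -0.799

-0.799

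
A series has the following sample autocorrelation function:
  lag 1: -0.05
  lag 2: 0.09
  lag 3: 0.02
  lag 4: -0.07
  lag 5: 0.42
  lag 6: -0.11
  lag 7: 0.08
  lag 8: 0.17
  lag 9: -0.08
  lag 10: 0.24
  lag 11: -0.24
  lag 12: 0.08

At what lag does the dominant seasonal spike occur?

The largest autocorrelation is r_5 = 0.42, with a weaker echo at lag 10 (0.24); the remaining lags stay at or below 0.17.
The dominant spike at lag 5 indicates a seasonal period of 5.

5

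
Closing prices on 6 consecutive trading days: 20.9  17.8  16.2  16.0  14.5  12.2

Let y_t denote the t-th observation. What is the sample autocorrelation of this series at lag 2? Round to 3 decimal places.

0.011

Mean ȳ = (20.9 + 17.8 + 16.2 + 16.0 + 14.5 + 12.2)/6 = 16.2667
Deviations from mean: 4.6333, 1.5333, -0.0667, -0.2667, -1.7667, -4.0667
Numerator Σ_{t=1}^{4}(y_t−ȳ)(y_{t+2}−ȳ) = 0.4844
Denominator Σ(y_t−ȳ)² = 43.5533
r_2 = 0.4844 / 43.5533 = 0.011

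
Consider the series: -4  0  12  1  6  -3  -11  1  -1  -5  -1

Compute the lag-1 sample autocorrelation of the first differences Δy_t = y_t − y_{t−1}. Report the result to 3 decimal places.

-0.379

First differences Δy: 4, 12, -11, 5, -9, -8, 12, -2, -4, 4
Mean of differences = 0.3000
Numerator Σ(Δy_t−Δȳ)(Δy_{t+1}−Δȳ) = -238.5900
Denominator Σ(Δy_t−Δȳ)² = 630.1000
r_1(Δy) = -238.5900 / 630.1000 = -0.379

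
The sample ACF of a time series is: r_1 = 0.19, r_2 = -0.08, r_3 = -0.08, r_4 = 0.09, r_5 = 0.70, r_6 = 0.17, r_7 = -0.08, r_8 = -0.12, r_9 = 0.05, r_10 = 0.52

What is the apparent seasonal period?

The largest autocorrelation is r_5 = 0.70, with a weaker echo at lag 10 (0.52); the remaining lags stay at or below 0.19.
The dominant spike at lag 5 indicates a seasonal period of 5.

5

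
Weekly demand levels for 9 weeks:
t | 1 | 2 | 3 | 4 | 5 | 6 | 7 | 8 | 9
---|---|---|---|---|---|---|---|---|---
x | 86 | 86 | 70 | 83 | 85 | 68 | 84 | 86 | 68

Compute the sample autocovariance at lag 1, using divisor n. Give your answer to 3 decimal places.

-21.590

Mean x̄ = (86 + 86 + 70 + 83 + 85 + 68 + 84 + 86 + 68)/9 = 79.5556
Σ_{t=1}^{8}(x_t−x̄)(x_{t+1}−x̄) = -194.3086
γ_1 = -194.3086 / 9 = -21.590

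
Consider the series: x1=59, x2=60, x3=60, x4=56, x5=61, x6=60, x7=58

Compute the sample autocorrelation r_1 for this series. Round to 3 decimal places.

Mean x̄ = (59 + 60 + 60 + 56 + 61 + 60 + 58)/7 = 59.1429
Deviations from mean: -0.1429, 0.8571, 0.8571, -3.1429, 1.8571, 0.8571, -1.1429
Σ(x_t−x̄)(x_{t+1}−x̄) = (-0.1224) + (0.7347) + (-2.6939) + (-5.8367) + (1.5918) + (-0.9796) = -7.3061
Denominator Σ(x_t−x̄)² = 16.8571
r_1 = -7.3061 / 16.8571 = -0.433

-0.433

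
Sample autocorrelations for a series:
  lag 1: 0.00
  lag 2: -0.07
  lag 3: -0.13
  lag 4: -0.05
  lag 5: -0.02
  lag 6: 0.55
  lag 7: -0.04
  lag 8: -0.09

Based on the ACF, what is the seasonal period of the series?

The largest autocorrelation is r_6 = 0.55; the remaining lags stay at or below 0.00.
The dominant spike at lag 6 indicates a seasonal period of 6.

6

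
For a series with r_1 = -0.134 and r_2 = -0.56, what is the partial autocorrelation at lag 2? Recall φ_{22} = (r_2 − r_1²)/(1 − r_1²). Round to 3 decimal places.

-0.589

φ_{22} = (r_2 − r_1²) / (1 − r_1²)
r_1² = (-0.134)² = 0.017956
Numerator = -0.56 − 0.0180 = -0.5780; denominator = 1 − 0.0180 = 0.9820
φ_{22} = -0.5780 / 0.9820 = -0.589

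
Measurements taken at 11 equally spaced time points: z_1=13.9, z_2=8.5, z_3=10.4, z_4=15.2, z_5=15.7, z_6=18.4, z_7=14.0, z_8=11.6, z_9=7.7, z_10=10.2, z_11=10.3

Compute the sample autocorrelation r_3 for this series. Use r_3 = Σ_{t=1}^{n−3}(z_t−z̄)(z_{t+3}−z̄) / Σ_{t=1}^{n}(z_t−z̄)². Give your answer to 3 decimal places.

Mean z̄ = (13.9 + 8.5 + 10.4 + 15.2 + 15.7 + 18.4 + 14.0 + 11.6 + 7.7 + 10.2 + 10.3)/11 = 12.3545
Numerator Σ_{t=1}^{8}(z_t−z̄)(z_{t+3}−z̄) = -48.2898
Denominator Σ(z_t−z̄)² = 110.7073
r_3 = -48.2898 / 110.7073 = -0.436

-0.436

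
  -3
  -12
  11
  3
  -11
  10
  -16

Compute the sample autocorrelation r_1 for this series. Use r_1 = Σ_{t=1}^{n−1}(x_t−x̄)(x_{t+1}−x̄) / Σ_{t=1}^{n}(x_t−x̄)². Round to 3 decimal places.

-0.518

Mean x̄ = (-3 − 12 + 11 + 3 − 11 + 10 − 16)/7 = -2.5714
Numerator Σ_{t=1}^{6}(x_t−x̄)(x_{t+1}−x̄) = -370.0408
Denominator Σ(x_t−x̄)² = 713.7143
r_1 = -370.0408 / 713.7143 = -0.518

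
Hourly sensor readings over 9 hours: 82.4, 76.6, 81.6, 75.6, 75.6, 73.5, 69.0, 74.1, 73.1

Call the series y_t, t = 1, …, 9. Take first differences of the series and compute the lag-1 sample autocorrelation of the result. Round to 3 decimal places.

-0.604

First differences Δy: -5.8, 5.0, -6.0, 0.0, -2.1, -4.5, 5.1, -1.0
Mean of differences = -1.1625
Numerator Σ(Δy_t−Δȳ)(Δy_{t+1}−Δȳ) = -81.8577
Denominator Σ(Δy_t−Δȳ)² = 135.4988
r_1(Δy) = -81.8577 / 135.4988 = -0.604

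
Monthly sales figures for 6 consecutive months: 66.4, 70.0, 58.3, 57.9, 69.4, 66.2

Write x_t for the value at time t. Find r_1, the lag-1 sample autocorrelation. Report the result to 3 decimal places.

-0.044

Mean x̄ = (66.4 + 70.0 + 58.3 + 57.9 + 69.4 + 66.2)/6 = 64.7000
Numerator Σ_{t=1}^{5}(x_t−x̄)(x_{t+1}−x̄) = -6.3000
Denominator Σ(x_t−x̄)² = 142.5200
r_1 = -6.3000 / 142.5200 = -0.044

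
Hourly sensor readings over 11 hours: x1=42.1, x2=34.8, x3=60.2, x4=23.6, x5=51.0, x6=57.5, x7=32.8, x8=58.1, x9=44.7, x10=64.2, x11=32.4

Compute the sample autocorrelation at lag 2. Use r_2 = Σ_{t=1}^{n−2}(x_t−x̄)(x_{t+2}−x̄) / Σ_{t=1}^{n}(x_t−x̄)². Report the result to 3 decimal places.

0.185

Mean x̄ = (42.1 + 34.8 + 60.2 + 23.6 + 51.0 + 57.5 + 32.8 + 58.1 + 44.7 + 64.2 + 32.4)/11 = 45.5818
Numerator Σ_{t=1}^{9}(x_t−x̄)(x_{t+2}−x̄) = 339.2275
Denominator Σ(x_t−x̄)² = 1837.9164
r_2 = 339.2275 / 1837.9164 = 0.185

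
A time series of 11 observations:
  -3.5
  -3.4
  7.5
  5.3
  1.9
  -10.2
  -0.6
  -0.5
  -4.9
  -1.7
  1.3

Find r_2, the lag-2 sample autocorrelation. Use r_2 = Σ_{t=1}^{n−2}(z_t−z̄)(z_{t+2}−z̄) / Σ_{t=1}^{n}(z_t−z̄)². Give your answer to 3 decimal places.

Mean z̄ = (-3.5 − 3.4 + 7.5 + 5.3 + 1.9 − 10.2 − 0.6 − 0.5 − 4.9 − 1.7 + 1.3)/11 = -0.8000
Numerator Σ_{t=1}^{9}(z_t−z̄)(z_{t+2}−z̄) = -85.1800
Denominator Σ(z_t−z̄)² = 237.9600
r_2 = -85.1800 / 237.9600 = -0.358

-0.358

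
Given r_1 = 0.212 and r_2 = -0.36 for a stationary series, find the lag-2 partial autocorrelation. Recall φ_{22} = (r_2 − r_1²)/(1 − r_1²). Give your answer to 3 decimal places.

φ_{22} = (r_2 − r_1²) / (1 − r_1²)
r_1² = (0.212)² = 0.044944
Numerator = -0.36 − 0.0449 = -0.4049; denominator = 1 − 0.0449 = 0.9551
φ_{22} = -0.4049 / 0.9551 = -0.424

-0.424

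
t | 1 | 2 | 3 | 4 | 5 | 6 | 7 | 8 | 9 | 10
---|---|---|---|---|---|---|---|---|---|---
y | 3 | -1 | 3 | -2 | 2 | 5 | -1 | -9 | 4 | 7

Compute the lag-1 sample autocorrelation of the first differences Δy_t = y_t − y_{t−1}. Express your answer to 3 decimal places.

-0.227

First differences Δy: -4, 4, -5, 4, 3, -6, -8, 13, 3
Mean of differences = 0.4444
Numerator Σ(Δy_t−Δȳ)(Δy_{t+1}−Δȳ) = -81.4198
Denominator Σ(Δy_t−Δȳ)² = 358.2222
r_1(Δy) = -81.4198 / 358.2222 = -0.227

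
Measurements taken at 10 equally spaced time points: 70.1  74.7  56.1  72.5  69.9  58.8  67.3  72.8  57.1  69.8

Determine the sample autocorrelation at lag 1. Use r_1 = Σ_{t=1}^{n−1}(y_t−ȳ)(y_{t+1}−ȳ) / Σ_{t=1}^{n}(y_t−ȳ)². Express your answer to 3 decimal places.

-0.495

Mean ȳ = (70.1 + 74.7 + 56.1 + 72.5 + 69.9 + 58.8 + 67.3 + 72.8 + 57.1 + 69.8)/10 = 66.9100
Numerator Σ_{t=1}^{9}(y_t−ȳ)(y_{t+1}−ȳ) = -214.3201
Denominator Σ(y_t−ȳ)² = 433.1090
r_1 = -214.3201 / 433.1090 = -0.495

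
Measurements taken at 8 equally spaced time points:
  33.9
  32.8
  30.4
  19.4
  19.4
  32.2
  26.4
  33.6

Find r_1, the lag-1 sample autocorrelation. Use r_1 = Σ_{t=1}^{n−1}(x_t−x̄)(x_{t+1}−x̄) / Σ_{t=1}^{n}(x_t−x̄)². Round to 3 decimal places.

0.172

Mean x̄ = (33.9 + 32.8 + 30.4 + 19.4 + 19.4 + 32.2 + 26.4 + 33.6)/8 = 28.5125
Deviations from mean: 5.3875, 4.2875, 1.8875, -9.1125, -9.1125, 3.6875, -2.1125, 5.0875
Σ(x_t−x̄)(x_{t+1}−x̄) = (23.0989) + (8.0927) + (-17.1998) + (83.0377) + (-33.6023) + (-7.7898) + (-10.7473) = 44.8898
Denominator Σ(x_t−x̄)² = 260.9888
r_1 = 44.8898 / 260.9888 = 0.172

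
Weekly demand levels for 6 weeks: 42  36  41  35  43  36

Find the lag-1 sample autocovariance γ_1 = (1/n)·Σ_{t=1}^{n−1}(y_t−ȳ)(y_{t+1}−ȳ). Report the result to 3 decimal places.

-8.532

Mean ȳ = (42 + 36 + 41 + 35 + 43 + 36)/6 = 38.8333
Deviations: 3.1667, -2.8333, 2.1667, -3.8333, 4.1667, -2.8333
Σ_{t=1}^{5}(y_t−ȳ)(y_{t+1}−ȳ) = -51.1944
γ_1 = -51.1944 / 6 = -8.532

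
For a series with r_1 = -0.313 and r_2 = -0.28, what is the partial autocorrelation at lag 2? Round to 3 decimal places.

φ_{22} = (r_2 − r_1²) / (1 − r_1²)
r_1² = (-0.313)² = 0.097969
Numerator = -0.28 − 0.0980 = -0.3780; denominator = 1 − 0.0980 = 0.9020
φ_{22} = -0.3780 / 0.9020 = -0.419

-0.419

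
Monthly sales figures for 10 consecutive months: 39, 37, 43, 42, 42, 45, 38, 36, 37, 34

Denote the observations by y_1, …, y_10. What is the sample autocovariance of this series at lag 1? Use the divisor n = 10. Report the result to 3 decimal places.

Mean ȳ = (39 + 37 + 43 + 42 + 42 + 45 + 38 + 36 + 37 + 34)/10 = 39.3000
Σ_{t=1}^{9}(y_t−ȳ)(y_{t+1}−ȳ) = 41.5100
γ_1 = 41.5100 / 10 = 4.151

4.151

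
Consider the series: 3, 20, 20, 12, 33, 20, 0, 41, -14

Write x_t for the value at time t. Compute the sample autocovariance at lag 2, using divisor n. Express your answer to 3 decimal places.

32.778

Mean x̄ = (3 + 20 + 20 + 12 + 33 + 20 + 0 + 41 − 14)/9 = 15.0000
Σ_{t=1}^{7}(x_t−x̄)(x_{t+2}−x̄) = 295.0000
γ_2 = 295.0000 / 9 = 32.778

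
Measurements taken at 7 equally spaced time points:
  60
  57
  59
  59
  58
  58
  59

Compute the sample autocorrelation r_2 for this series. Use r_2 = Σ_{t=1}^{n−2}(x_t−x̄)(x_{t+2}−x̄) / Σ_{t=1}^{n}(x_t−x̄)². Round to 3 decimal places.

-0.139

Mean x̄ = (60 + 57 + 59 + 59 + 58 + 58 + 59)/7 = 58.5714
Σ(x_t−x̄)(x_{t+2}−x̄) = (0.6122) + (-0.6735) + (-0.2449) + (-0.2449) + (-0.2449) = -0.7959
Denominator Σ(x_t−x̄)² = 5.7143
r_2 = -0.7959 / 5.7143 = -0.139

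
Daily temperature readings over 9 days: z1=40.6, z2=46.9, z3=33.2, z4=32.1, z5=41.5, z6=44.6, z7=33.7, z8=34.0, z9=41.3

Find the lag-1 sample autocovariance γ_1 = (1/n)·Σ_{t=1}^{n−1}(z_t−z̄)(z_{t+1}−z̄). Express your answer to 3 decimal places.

Mean z̄ = (40.6 + 46.9 + 33.2 + 32.1 + 41.5 + 44.6 + 33.7 + 34.0 + 41.3)/9 = 38.6556
Σ_{t=1}^{8}(z_t−z̄)(z_{t+1}−z̄) = -13.6198
γ_1 = -13.6198 / 9 = -1.513

-1.513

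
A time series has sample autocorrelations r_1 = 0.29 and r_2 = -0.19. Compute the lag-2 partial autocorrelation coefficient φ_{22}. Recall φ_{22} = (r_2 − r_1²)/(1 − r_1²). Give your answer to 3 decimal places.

-0.299

φ_{22} = (r_2 − r_1²) / (1 − r_1²)
r_1² = (0.29)² = 0.0841
Numerator = -0.19 − 0.0841 = -0.2741; denominator = 1 − 0.0841 = 0.9159
φ_{22} = -0.2741 / 0.9159 = -0.299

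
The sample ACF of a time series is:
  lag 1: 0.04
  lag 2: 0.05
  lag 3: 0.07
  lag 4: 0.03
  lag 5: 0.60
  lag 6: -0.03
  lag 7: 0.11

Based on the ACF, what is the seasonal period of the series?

The largest autocorrelation is r_5 = 0.60; the remaining lags stay at or below 0.11.
The dominant spike at lag 5 indicates a seasonal period of 5.

5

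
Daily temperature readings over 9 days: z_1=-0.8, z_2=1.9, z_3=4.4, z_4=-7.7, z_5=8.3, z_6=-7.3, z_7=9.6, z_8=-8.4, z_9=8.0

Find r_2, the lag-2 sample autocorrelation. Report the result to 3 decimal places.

Mean z̄ = (-0.8 + 1.9 + 4.4 − 7.7 + 8.3 − 7.3 + 9.6 − 8.4 + 8.0)/9 = 0.8889
Numerator Σ_{t=1}^{7}(z_t−z̄)(z_{t+2}−z̄) = 284.3109
Denominator Σ(z_t−z̄)² = 424.6889
r_2 = 284.3109 / 424.6889 = 0.669

0.669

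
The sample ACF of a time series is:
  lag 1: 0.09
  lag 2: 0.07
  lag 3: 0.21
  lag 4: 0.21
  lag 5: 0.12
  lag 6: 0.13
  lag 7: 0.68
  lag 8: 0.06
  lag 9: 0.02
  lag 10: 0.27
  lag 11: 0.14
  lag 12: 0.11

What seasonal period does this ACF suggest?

The largest autocorrelation is r_7 = 0.68; the remaining lags stay at or below 0.27.
The dominant spike at lag 7 indicates a seasonal period of 7.

7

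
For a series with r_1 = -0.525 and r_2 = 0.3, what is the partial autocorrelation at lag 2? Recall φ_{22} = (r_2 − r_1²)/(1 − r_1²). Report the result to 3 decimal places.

φ_{22} = (r_2 − r_1²) / (1 − r_1²)
r_1² = (-0.525)² = 0.275625
Numerator = 0.3 − 0.2756 = 0.0244; denominator = 1 − 0.2756 = 0.7244
φ_{22} = 0.0244 / 0.7244 = 0.034

0.034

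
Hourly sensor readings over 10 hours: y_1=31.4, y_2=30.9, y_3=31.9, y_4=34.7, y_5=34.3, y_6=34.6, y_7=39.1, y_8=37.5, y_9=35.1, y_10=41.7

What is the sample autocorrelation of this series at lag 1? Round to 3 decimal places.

0.358

Mean ȳ = (31.4 + 30.9 + 31.9 + 34.7 + 34.3 + 34.6 + 39.1 + 37.5 + 35.1 + 41.7)/10 = 35.1200
Numerator Σ_{t=1}^{9}(y_t−ȳ)(y_{t+1}−ȳ) = 38.6336
Denominator Σ(y_t−ȳ)² = 107.9360
r_1 = 38.6336 / 107.9360 = 0.358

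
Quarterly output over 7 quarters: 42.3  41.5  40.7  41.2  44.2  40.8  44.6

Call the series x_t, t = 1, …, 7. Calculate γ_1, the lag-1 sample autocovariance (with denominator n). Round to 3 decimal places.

Mean x̄ = (42.3 + 41.5 + 40.7 + 41.2 + 44.2 + 40.8 + 44.6)/7 = 42.1857
Σ_{t=1}^{6}(x_t−x̄)(x_{t+1}−x̄) = -5.7173
γ_1 = -5.7173 / 7 = -0.817

-0.817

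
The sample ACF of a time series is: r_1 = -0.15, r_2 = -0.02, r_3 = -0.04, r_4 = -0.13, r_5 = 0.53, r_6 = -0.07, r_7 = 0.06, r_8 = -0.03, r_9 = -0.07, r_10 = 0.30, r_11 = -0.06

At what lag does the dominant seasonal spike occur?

The largest autocorrelation is r_5 = 0.53, with a weaker echo at lag 10 (0.30); the remaining lags stay at or below 0.06.
The dominant spike at lag 5 indicates a seasonal period of 5.

5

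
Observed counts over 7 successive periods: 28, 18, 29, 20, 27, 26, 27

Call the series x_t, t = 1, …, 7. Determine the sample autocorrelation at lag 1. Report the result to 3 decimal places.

Mean x̄ = (28 + 18 + 29 + 20 + 27 + 26 + 27)/7 = 25.0000
Deviations from mean: 3.0000, -7.0000, 4.0000, -5.0000, 2.0000, 1.0000, 2.0000
Σ(x_t−x̄)(x_{t+1}−x̄) = (-21.0000) + (-28.0000) + (-20.0000) + (-10.0000) + (2.0000) + (2.0000) = -75.0000
Denominator Σ(x_t−x̄)² = 108.0000
r_1 = -75.0000 / 108.0000 = -0.694

-0.694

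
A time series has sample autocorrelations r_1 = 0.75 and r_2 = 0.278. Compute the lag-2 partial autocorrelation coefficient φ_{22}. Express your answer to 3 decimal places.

φ_{22} = (r_2 − r_1²) / (1 − r_1²)
r_1² = (0.75)² = 0.5625
Numerator = 0.278 − 0.5625 = -0.2845; denominator = 1 − 0.5625 = 0.4375
φ_{22} = -0.2845 / 0.4375 = -0.650

-0.650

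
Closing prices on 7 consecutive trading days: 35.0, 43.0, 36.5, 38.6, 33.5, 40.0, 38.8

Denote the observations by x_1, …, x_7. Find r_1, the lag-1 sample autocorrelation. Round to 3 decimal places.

Mean x̄ = (35.0 + 43.0 + 36.5 + 38.6 + 33.5 + 40.0 + 38.8)/7 = 37.9143
Deviations from mean: -2.9143, 5.0857, -1.4143, 0.6857, -4.4143, 2.0857, 0.8857
Σ(x_t−x̄)(x_{t+1}−x̄) = (-14.8212) + (-7.1927) + (-0.9698) + (-3.0269) + (-9.2069) + (1.8473) = -33.3702
Denominator Σ(x_t−x̄)² = 61.4486
r_1 = -33.3702 / 61.4486 = -0.543

-0.543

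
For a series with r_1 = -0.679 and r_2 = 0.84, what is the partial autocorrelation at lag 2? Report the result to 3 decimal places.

0.703

φ_{22} = (r_2 − r_1²) / (1 − r_1²)
r_1² = (-0.679)² = 0.461041
Numerator = 0.84 − 0.4610 = 0.3790; denominator = 1 − 0.4610 = 0.5390
φ_{22} = 0.3790 / 0.5390 = 0.703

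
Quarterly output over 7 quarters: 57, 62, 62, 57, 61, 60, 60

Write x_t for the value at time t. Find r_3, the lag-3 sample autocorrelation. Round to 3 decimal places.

Mean x̄ = (57 + 62 + 62 + 57 + 61 + 60 + 60)/7 = 59.8571
Deviations from mean: -2.8571, 2.1429, 2.1429, -2.8571, 1.1429, 0.1429, 0.1429
Numerator Σ_{t=1}^{4}(x_t−x̄)(x_{t+3}−x̄) = 10.5102
Denominator Σ(x_t−x̄)² = 26.8571
r_3 = 10.5102 / 26.8571 = 0.391

0.391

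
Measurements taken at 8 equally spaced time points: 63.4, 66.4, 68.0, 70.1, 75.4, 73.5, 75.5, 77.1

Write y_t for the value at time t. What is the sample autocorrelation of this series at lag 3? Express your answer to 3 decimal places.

Mean ȳ = (63.4 + 66.4 + 68.0 + 70.1 + 75.4 + 73.5 + 75.5 + 77.1)/8 = 71.1750
Σ(y_t−ȳ)(y_{t+3}−ȳ) = (8.3581) + (-20.1744) + (-7.3819) + (-4.6494) + (25.0331) = 1.1856
Denominator Σ(y_t−ȳ)² = 171.5550
r_3 = 1.1856 / 171.5550 = 0.007

0.007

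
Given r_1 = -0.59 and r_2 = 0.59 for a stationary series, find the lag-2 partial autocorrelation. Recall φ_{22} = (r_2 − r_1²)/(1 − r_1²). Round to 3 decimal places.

0.371

φ_{22} = (r_2 − r_1²) / (1 − r_1²)
r_1² = (-0.59)² = 0.3481
Numerator = 0.59 − 0.3481 = 0.2419; denominator = 1 − 0.3481 = 0.6519
φ_{22} = 0.2419 / 0.6519 = 0.371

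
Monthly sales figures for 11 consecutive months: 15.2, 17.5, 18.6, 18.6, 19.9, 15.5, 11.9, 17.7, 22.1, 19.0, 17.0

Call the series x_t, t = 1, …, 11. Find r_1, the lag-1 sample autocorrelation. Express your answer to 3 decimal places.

Mean x̄ = (15.2 + 17.5 + 18.6 + 18.6 + 19.9 + 15.5 + 11.9 + 17.7 + 22.1 + 19.0 + 17.0)/11 = 17.5455
Numerator Σ_{t=1}^{10}(x_t−x̄)(x_{t+1}−x̄) = 16.0479
Denominator Σ(x_t−x̄)² = 72.5073
r_1 = 16.0479 / 72.5073 = 0.221

0.221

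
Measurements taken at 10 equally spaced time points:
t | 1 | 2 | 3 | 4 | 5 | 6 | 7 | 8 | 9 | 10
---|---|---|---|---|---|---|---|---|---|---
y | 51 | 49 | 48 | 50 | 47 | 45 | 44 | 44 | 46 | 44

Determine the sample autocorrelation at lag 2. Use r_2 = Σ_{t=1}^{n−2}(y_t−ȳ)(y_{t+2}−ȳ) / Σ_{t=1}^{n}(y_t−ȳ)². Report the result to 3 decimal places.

Mean ȳ = (51 + 49 + 48 + 50 + 47 + 45 + 44 + 44 + 46 + 44)/10 = 46.8000
Numerator Σ_{t=1}^{8}(y_t−ȳ)(y_{t+2}−ȳ) = 21.1200
Denominator Σ(y_t−ȳ)² = 61.6000
r_2 = 21.1200 / 61.6000 = 0.343

0.343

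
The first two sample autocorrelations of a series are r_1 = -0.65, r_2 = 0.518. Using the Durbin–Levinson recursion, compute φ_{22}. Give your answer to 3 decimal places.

φ_{22} = (r_2 − r_1²) / (1 − r_1²)
r_1² = (-0.65)² = 0.4225
Numerator = 0.518 − 0.4225 = 0.0955; denominator = 1 − 0.4225 = 0.5775
φ_{22} = 0.0955 / 0.5775 = 0.165

0.165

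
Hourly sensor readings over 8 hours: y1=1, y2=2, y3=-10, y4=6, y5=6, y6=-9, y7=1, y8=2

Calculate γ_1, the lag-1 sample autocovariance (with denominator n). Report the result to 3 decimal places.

Mean ȳ = (1 + 2 − 10 + 6 + 6 − 9 + 1 + 2)/8 = -0.1250
Σ_{t=1}^{7}(y_t−ȳ)(y_{t+1}−ȳ) = -103.5156
γ_1 = -103.5156 / 8 = -12.939

-12.939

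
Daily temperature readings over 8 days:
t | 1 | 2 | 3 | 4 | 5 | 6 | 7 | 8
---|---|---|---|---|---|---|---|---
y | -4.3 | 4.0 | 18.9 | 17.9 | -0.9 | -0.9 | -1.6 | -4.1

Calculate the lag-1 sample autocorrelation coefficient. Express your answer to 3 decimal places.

Mean ȳ = (-4.3 + 4.0 + 18.9 + 17.9 − 0.9 − 0.9 − 1.6 − 4.1)/8 = 3.6250
Σ(y_t−ȳ)(y_{t+1}−ȳ) = (-2.9719) + (5.7281) + (218.0506) + (-64.5944) + (20.4756) + (23.6431) + (40.3631) = 240.6944
Denominator Σ(y_t−ȳ)² = 627.9750
r_1 = 240.6944 / 627.9750 = 0.383

0.383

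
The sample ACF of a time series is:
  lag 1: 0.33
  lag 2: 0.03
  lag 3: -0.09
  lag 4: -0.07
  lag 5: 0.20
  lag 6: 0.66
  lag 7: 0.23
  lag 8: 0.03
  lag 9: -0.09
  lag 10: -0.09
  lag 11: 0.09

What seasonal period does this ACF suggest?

The largest autocorrelation is r_6 = 0.66; the remaining lags stay at or below 0.33. The elevated value at lag 1 (0.33), dropping to 0.03 at lag 2, reflects decaying short-term dependence rather than seasonality.
The dominant spike at lag 6 indicates a seasonal period of 6.

6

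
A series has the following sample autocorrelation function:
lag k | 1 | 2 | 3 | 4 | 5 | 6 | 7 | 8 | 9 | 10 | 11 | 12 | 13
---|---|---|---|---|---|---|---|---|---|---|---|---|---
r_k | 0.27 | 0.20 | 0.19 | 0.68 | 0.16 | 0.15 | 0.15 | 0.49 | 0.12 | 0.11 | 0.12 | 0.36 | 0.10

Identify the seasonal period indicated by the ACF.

4

The largest autocorrelation is r_4 = 0.68, with weaker echoes at lags 8 (0.49) and 12 (0.36); the remaining lags stay at or below 0.27. The elevated value at lag 1 (0.27), dropping to 0.20 at lag 2, reflects decaying short-term dependence rather than seasonality.
The dominant spike at lag 4 indicates a seasonal period of 4.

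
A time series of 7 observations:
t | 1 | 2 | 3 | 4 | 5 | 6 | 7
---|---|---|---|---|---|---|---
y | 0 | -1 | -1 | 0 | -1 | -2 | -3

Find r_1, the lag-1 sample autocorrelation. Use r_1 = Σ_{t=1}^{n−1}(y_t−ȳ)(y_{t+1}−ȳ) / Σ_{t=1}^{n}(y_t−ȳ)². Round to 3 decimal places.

0.289

Mean ȳ = (0 − 1 − 1 + 0 − 1 − 2 − 3)/7 = -1.1429
Deviations from mean: 1.1429, 0.1429, 0.1429, 1.1429, 0.1429, -0.8571, -1.8571
Numerator Σ_{t=1}^{6}(y_t−ȳ)(y_{t+1}−ȳ) = 1.9796
Denominator Σ(y_t−ȳ)² = 6.8571
r_1 = 1.9796 / 6.8571 = 0.289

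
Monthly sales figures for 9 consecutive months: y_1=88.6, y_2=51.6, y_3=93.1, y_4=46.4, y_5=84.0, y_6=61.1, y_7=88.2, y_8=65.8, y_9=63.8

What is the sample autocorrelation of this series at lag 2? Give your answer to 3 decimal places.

0.637

Mean ȳ = (88.6 + 51.6 + 93.1 + 46.4 + 84.0 + 61.1 + 88.2 + 65.8 + 63.8)/9 = 71.4000
Σ(y_t−ȳ)(y_{t+2}−ȳ) = (373.2400) + (495.0000) + (273.4200) + (257.5000) + (211.6800) + (57.6800) + (-127.6800) = 1540.8400
Denominator Σ(y_t−ȳ)² = 2419.9800
r_2 = 1540.8400 / 2419.9800 = 0.637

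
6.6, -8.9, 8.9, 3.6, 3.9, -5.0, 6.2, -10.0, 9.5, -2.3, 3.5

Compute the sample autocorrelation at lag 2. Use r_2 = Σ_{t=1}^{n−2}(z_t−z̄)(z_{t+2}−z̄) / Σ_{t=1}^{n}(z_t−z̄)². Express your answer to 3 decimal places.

Mean z̄ = (6.6 − 8.9 + 8.9 + 3.6 + 3.9 − 5.0 + 6.2 − 10.0 + 9.5 − 2.3 + 3.5)/11 = 1.4545
Numerator Σ_{t=1}^{9}(z_t−z̄)(z_{t+2}−z̄) = 203.6359
Denominator Σ(z_t−z̄)² = 478.1073
r_2 = 203.6359 / 478.1073 = 0.426

0.426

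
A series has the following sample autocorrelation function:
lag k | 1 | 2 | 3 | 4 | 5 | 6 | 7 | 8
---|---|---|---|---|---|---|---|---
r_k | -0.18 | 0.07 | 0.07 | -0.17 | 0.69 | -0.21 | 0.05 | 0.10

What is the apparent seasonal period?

The largest autocorrelation is r_5 = 0.69; the remaining lags stay at or below 0.10.
The dominant spike at lag 5 indicates a seasonal period of 5.

5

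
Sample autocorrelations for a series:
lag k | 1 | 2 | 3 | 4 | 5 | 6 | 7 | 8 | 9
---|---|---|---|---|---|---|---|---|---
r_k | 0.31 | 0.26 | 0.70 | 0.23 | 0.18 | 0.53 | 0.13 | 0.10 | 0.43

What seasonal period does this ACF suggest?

The largest autocorrelation is r_3 = 0.70, with weaker echoes at lags 6 (0.53) and 9 (0.43); the remaining lags stay at or below 0.31. The elevated value at lag 1 (0.31), dropping to 0.26 at lag 2, reflects decaying short-term dependence rather than seasonality.
The dominant spike at lag 3 indicates a seasonal period of 3.

3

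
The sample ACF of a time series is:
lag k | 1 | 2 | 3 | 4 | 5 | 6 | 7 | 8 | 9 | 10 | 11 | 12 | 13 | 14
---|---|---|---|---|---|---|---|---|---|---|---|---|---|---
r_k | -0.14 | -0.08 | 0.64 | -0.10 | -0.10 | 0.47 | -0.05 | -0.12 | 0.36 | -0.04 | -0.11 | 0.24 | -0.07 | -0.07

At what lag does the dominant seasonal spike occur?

3

The largest autocorrelation is r_3 = 0.64, with weaker echoes at lags 6 (0.47), 9 (0.36) and 12 (0.24); the remaining lags stay at or below -0.04.
The dominant spike at lag 3 indicates a seasonal period of 3.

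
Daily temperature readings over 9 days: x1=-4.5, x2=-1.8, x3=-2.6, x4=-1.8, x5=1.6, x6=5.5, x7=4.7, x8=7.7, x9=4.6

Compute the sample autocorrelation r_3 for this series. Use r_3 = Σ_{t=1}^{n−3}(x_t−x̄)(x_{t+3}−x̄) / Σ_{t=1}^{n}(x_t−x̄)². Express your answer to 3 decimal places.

Mean x̄ = (-4.5 − 1.8 − 2.6 − 1.8 + 1.6 + 5.5 + 4.7 + 7.7 + 4.6)/9 = 1.4889
Σ(x_t−x̄)(x_{t+3}−x̄) = (19.6968) + (-0.3654) + (-16.4010) + (-10.5610) + (0.6901) + (12.4790) = 5.5385
Denominator Σ(x_t−x̄)² = 148.8889
r_3 = 5.5385 / 148.8889 = 0.037

0.037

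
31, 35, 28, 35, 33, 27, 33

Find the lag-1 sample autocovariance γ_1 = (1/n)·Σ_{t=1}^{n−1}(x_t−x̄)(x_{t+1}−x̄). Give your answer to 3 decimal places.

-4.950

Mean x̄ = (31 + 35 + 28 + 35 + 33 + 27 + 33)/7 = 31.7143
Deviations: -0.7143, 3.2857, -3.7143, 3.2857, 1.2857, -4.7143, 1.2857
Σ_{t=1}^{6}(x_t−x̄)(x_{t+1}−x̄) = -34.6531
γ_1 = -34.6531 / 7 = -4.950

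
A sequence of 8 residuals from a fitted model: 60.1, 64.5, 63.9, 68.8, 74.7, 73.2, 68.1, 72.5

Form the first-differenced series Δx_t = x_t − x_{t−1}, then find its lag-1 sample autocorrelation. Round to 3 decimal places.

First differences Δx: 4.4, -0.6, 4.9, 5.9, -1.5, -5.1, 4.4
Mean of differences = 1.7714
Numerator Σ(Δx_t−Δx̄)(Δx_{t+1}−Δx̄) = -9.8251
Denominator Σ(Δx_t−Δx̄)² = 104.1943
r_1(Δx) = -9.8251 / 104.1943 = -0.094

-0.094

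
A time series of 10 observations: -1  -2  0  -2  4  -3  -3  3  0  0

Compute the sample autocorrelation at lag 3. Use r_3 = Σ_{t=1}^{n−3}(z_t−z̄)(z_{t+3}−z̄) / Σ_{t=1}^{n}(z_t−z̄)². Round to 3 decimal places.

Mean z̄ = (-1 − 2 + 0 − 2 + 4 − 3 − 3 + 3 + 0 + 0)/10 = -0.4000
Σ(z_t−z̄)(z_{t+3}−z̄) = (0.9600) + (-7.0400) + (-1.0400) + (4.1600) + (14.9600) + (-1.0400) + (-1.0400) = 9.9200
Denominator Σ(z_t−z̄)² = 50.4000
r_3 = 9.9200 / 50.4000 = 0.197

0.197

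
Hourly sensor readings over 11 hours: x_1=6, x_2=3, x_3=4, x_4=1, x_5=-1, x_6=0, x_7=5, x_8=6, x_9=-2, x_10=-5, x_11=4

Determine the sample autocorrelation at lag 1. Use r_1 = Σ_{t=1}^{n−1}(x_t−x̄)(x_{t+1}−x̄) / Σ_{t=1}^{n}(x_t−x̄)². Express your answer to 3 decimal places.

Mean x̄ = (6 + 3 + 4 + 1 − 1 + 0 + 5 + 6 − 2 − 5 + 4)/11 = 1.9091
Numerator Σ_{t=1}^{10}(x_t−x̄)(x_{t+1}−x̄) = 16.3554
Denominator Σ(x_t−x̄)² = 128.9091
r_1 = 16.3554 / 128.9091 = 0.127

0.127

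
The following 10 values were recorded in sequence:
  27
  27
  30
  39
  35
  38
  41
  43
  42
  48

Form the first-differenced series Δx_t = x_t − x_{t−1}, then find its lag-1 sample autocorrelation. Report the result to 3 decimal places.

First differences Δx: 0, 3, 9, -4, 3, 3, 2, -1, 6
Mean of differences = 2.3333
Numerator Σ(Δx_t−Δx̄)(Δx_{t+1}−Δx̄) = -54.4444
Denominator Σ(Δx_t−Δx̄)² = 116.0000
r_1(Δx) = -54.4444 / 116.0000 = -0.469

-0.469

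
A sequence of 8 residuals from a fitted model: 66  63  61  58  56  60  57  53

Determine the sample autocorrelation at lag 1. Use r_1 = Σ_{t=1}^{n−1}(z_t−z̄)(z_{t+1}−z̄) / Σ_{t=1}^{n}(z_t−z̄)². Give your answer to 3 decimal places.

0.366

Mean z̄ = (66 + 63 + 61 + 58 + 56 + 60 + 57 + 53)/8 = 59.2500
Deviations from mean: 6.7500, 3.7500, 1.7500, -1.2500, -3.2500, 0.7500, -2.2500, -6.2500
Σ(z_t−z̄)(z_{t+1}−z̄) = (25.3125) + (6.5625) + (-2.1875) + (4.0625) + (-2.4375) + (-1.6875) + (14.0625) = 43.6875
Denominator Σ(z_t−z̄)² = 119.5000
r_1 = 43.6875 / 119.5000 = 0.366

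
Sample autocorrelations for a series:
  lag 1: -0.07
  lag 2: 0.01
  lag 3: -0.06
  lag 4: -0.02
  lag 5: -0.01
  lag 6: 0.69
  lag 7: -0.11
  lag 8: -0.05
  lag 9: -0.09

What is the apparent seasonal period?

The largest autocorrelation is r_6 = 0.69; the remaining lags stay at or below 0.01.
The dominant spike at lag 6 indicates a seasonal period of 6.

6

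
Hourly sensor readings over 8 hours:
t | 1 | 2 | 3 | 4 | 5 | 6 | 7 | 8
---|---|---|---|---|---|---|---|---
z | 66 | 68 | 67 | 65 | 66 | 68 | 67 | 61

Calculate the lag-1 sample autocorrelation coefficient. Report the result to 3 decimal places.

Mean z̄ = (66 + 68 + 67 + 65 + 66 + 68 + 67 + 61)/8 = 66.0000
Σ(z_t−z̄)(z_{t+1}−z̄) = (0.0000) + (2.0000) + (-1.0000) + (0.0000) + (0.0000) + (2.0000) + (-5.0000) = -2.0000
Denominator Σ(z_t−z̄)² = 36.0000
r_1 = -2.0000 / 36.0000 = -0.056

-0.056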